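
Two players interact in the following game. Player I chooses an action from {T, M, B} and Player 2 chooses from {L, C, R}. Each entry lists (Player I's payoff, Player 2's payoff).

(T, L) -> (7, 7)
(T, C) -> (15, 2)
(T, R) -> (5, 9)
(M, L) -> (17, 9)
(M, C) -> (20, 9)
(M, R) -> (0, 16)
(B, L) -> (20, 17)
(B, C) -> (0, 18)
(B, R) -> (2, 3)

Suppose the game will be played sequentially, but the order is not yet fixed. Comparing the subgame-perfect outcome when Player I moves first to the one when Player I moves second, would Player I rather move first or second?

If Player I leads: Player 2's best replies are T→R, M→R, B→C; Player I's induced payoffs 5, 0, 0; outcome (T, R), payoffs (5, 9).
If Player 2 leads: Player I's best replies are L→B, C→M, R→T; Player 2's induced payoffs 17, 9, 9; outcome (B, L), payoffs (20, 17).
Player I gets 5 moving first and 20 moving second, so Player I prefers to move second.

second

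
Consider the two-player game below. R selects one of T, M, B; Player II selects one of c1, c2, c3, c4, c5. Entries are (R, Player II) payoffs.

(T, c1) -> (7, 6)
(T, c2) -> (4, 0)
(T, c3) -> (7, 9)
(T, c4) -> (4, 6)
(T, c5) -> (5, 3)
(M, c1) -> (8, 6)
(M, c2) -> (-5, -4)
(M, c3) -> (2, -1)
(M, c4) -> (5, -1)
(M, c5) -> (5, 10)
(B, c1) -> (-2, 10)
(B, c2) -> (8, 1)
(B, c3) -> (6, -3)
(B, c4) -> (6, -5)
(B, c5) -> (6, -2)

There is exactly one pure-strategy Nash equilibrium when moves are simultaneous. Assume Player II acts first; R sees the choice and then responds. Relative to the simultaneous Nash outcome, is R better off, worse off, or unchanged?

unchanged

Backward induction with Player II moving first.
- c1: BR = M, leader payoff 6.
- c2: BR = B, leader payoff 1.
- c3: BR = T, leader payoff 9.
- c4: BR = B, leader payoff -5.
- c5: BR = B, leader payoff -2.
Among 6, 1, 9, -5, -2, the best is 9 at c3. Subgame-perfect outcome: (T, c3) with payoffs (7, 9).
For the simultaneous game, intersect best replies.
R's best replies: c1→M; c2→B; c3→T; c4→B; c5→B.
Player II's best replies: T→c3; M→c5; B→c1.
Only (T, c3) has each player best-responding; Nash payoffs (7, 9).
R earns 7 sequentially versus 7 at the Nash outcome: unchanged.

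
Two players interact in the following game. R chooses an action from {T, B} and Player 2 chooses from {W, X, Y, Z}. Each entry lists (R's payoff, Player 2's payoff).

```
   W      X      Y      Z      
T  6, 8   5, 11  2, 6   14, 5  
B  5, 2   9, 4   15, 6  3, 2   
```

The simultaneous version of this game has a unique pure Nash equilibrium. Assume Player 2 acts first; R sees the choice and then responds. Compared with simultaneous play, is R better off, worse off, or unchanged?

Work backward from R's decision.
- W: R compares 6, 5 and picks T; Player 2 would get 8.
- X: R compares 5, 9 and picks B; Player 2 would get 4.
- Y: R compares 2, 15 and picks B; Player 2 would get 6.
- Z: R compares 14, 3 and picks T; Player 2 would get 5.
Maximizing over 8, 4, 6, 5, Player 2 chooses W. Subgame-perfect outcome: (T, W) with payoffs (6, 8).
Under simultaneous play:
R's best replies: W→T; X→B; Y→B; Z→T.
Player 2's best replies: T→X; B→Y.
The unique mutual best reply is (B, Y), giving (15, 6).
R earns 6 sequentially versus 15 at the Nash outcome: worse off.

worse off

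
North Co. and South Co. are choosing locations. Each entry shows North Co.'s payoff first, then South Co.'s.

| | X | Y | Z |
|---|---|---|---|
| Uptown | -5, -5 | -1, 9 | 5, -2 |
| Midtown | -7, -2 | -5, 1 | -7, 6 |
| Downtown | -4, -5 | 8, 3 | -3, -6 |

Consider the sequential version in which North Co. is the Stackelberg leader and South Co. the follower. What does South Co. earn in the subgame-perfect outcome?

South Co. best-responds to each possible North Co. move:
- Uptown: South Co. compares -5, 9, -2 and picks Y; North Co. would get -1.
- Midtown: South Co. compares -2, 1, 6 and picks Z; North Co. would get -7.
- Downtown: South Co. compares -5, 3, -6 and picks Y; North Co. would get 8.
North Co.'s induced payoffs are -1, -7, 8, so North Co. commits to Downtown. Subgame-perfect outcome: (Downtown, Y) with payoffs (8, 3).

3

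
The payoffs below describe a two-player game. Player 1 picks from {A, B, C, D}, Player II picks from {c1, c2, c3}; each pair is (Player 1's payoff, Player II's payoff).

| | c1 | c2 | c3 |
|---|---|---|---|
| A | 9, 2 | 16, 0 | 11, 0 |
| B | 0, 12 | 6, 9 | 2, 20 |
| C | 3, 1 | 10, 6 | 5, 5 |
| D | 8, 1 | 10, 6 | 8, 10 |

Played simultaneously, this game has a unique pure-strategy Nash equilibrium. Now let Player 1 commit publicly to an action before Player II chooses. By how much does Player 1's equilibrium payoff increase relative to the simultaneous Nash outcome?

Backward induction with Player 1 moving first.
- A → Player II plays c1 (best of 2, 0, 0); Player 1 gets 9.
- B → Player II plays c3 (best of 12, 9, 20); Player 1 gets 2.
- C → Player II plays c2 (best of 1, 6, 5); Player 1 gets 10.
- D → Player II plays c3 (best of 1, 6, 10); Player 1 gets 8.
Among 9, 2, 10, 8, the best is 10 at C. Subgame-perfect outcome: (C, c2) with payoffs (10, 6).
Now find the simultaneous Nash equilibrium.
Player 1's best replies: c1→A; c2→A; c3→A.
Player II's best replies: A→c1; B→c3; C→c2; D→c3.
The unique mutual best reply is (A, c1), giving (9, 2).
Player 1's commitment gain: 10 − 9 = 1.

1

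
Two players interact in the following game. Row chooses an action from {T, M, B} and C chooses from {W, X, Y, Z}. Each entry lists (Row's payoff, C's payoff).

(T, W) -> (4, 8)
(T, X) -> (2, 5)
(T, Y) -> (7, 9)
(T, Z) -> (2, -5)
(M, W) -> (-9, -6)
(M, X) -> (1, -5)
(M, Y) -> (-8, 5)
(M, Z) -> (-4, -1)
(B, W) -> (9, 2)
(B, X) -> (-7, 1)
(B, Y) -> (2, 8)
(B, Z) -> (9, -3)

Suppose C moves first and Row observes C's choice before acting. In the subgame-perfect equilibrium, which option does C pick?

Backward induction with C moving first.
- W: BR = B, leader payoff 2.
- X: BR = T, leader payoff 5.
- Y: BR = T, leader payoff 9.
- Z: BR = B, leader payoff -3.
C's induced payoffs are 2, 5, 9, -3, so C commits to Y. Subgame-perfect outcome: (T, Y) with payoffs (7, 9).

Y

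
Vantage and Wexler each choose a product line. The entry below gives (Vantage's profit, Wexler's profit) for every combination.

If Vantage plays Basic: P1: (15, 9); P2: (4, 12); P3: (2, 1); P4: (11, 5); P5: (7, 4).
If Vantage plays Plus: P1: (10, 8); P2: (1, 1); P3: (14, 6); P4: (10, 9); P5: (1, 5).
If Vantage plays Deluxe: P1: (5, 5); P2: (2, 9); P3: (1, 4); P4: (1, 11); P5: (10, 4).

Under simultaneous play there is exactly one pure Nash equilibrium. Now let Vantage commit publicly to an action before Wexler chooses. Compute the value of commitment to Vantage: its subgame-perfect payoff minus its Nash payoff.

Wexler best-responds to each possible Vantage move:
- Basic: BR = P2, leader payoff 4.
- Plus: BR = P4, leader payoff 10.
- Deluxe: BR = P4, leader payoff 1.
Vantage's induced payoffs are 4, 10, 1, so Vantage commits to Plus. Subgame-perfect outcome: (Plus, P4) with payoffs (10, 9).
For the simultaneous game, intersect best replies.
Vantage's best replies: P1→Basic; P2→Basic; P3→Plus; P4→Basic; P5→Deluxe.
Wexler's best replies: Basic→P2; Plus→P4; Deluxe→P4.
The unique mutual best reply is (Basic, P2), giving (4, 12).
Vantage's commitment gain: 10 − 4 = 6.

6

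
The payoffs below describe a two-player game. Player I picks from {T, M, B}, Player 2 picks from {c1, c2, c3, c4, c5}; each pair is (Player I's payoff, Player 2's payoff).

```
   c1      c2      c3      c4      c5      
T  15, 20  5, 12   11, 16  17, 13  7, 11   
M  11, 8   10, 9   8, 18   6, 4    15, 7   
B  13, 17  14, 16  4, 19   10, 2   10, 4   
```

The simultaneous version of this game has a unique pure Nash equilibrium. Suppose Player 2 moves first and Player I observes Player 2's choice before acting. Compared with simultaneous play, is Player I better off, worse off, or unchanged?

unchanged

Player I best-responds to each possible Player 2 move:
- c1: BR = T, leader payoff 20.
- c2: BR = B, leader payoff 16.
- c3: BR = T, leader payoff 16.
- c4: BR = T, leader payoff 13.
- c5: BR = M, leader payoff 7.
Player 2's induced payoffs are 20, 16, 16, 13, 7, so Player 2 commits to c1. Subgame-perfect outcome: (T, c1) with payoffs (15, 20).
For the simultaneous game, intersect best replies.
Player I's best replies: c1→T; c2→B; c3→T; c4→T; c5→M.
Player 2's best replies: T→c1; M→c3; B→c3.
Only (T, c1) has each player best-responding; Nash payoffs (15, 20).
Player I earns 15 sequentially versus 15 at the Nash outcome: unchanged.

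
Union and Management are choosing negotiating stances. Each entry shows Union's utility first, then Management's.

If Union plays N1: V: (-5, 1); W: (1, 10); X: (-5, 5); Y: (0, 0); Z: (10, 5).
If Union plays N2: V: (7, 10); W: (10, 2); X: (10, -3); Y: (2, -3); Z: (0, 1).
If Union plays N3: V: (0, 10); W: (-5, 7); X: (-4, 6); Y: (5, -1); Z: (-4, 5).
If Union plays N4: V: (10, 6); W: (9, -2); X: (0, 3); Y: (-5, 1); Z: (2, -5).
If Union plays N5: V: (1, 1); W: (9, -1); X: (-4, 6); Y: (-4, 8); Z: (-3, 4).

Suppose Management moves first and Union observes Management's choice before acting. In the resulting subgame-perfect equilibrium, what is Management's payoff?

Union best-responds to each possible Management move:
- V: BR = N4, leader payoff 6.
- W: BR = N2, leader payoff 2.
- X: BR = N2, leader payoff -3.
- Y: BR = N3, leader payoff -1.
- Z: BR = N1, leader payoff 5.
Maximizing over 6, 2, -3, -1, 5, Management chooses V. Subgame-perfect outcome: (N4, V) with payoffs (10, 6).

6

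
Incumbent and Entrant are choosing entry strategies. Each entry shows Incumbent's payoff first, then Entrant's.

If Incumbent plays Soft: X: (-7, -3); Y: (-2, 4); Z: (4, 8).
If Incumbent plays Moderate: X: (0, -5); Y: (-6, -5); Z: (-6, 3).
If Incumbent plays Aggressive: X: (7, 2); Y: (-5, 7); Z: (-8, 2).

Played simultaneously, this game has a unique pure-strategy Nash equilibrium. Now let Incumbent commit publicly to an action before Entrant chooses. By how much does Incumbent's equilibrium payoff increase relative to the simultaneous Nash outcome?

0

Backward induction with Incumbent moving first.
- Soft: Entrant compares -3, 4, 8 and picks Z; Incumbent would get 4.
- Moderate: Entrant compares -5, -5, 3 and picks Z; Incumbent would get -6.
- Aggressive: Entrant compares 2, 7, 2 and picks Y; Incumbent would get -5.
Maximizing over 4, -6, -5, Incumbent chooses Soft. Subgame-perfect outcome: (Soft, Z) with payoffs (4, 8).
Now find the simultaneous Nash equilibrium.
Incumbent's best replies: X→Aggressive; Y→Soft; Z→Soft.
Entrant's best replies: Soft→Z; Moderate→Z; Aggressive→Y.
Only (Soft, Z) has each player best-responding; Nash payoffs (4, 8).
Incumbent's commitment gain: 4 − 4 = 0.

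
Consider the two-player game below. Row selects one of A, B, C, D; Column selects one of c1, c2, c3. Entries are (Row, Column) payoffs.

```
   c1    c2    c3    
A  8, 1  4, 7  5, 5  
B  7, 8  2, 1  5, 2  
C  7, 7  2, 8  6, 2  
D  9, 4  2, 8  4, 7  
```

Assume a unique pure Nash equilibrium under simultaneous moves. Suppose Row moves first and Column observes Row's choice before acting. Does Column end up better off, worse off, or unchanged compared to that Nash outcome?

Work backward from Column's decision.
- A → Column plays c2 (best of 1, 7, 5); Row gets 4.
- B → Column plays c1 (best of 8, 1, 2); Row gets 7.
- C → Column plays c2 (best of 7, 8, 2); Row gets 2.
- D → Column plays c2 (best of 4, 8, 7); Row gets 2.
Row's induced payoffs are 4, 7, 2, 2, so Row commits to B. Subgame-perfect outcome: (B, c1) with payoffs (7, 8).
Under simultaneous play:
Row's best replies: c1→D; c2→A; c3→C.
Column's best replies: A→c2; B→c1; C→c2; D→c2.
Only (A, c2) has each player best-responding; Nash payoffs (4, 7).
Column earns 8 sequentially versus 7 at the Nash outcome: better off.

better off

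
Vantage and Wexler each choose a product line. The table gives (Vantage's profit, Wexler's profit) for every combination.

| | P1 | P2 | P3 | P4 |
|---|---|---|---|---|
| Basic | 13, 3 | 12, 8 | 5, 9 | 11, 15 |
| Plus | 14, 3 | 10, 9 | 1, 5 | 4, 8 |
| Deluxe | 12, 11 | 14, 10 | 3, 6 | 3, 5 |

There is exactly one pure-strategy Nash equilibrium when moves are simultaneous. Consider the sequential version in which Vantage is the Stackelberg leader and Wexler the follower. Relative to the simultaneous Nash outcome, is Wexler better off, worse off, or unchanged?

Solve by backward induction (Vantage leads).
- Basic: Wexler compares 3, 8, 9, 15 and picks P4; Vantage would get 11.
- Plus: Wexler compares 3, 9, 5, 8 and picks P2; Vantage would get 10.
- Deluxe: Wexler compares 11, 10, 6, 5 and picks P1; Vantage would get 12.
Maximizing over 11, 10, 12, Vantage chooses Deluxe. Subgame-perfect outcome: (Deluxe, P1) with payoffs (12, 11).
Under simultaneous play:
Vantage's best replies: P1→Plus; P2→Deluxe; P3→Basic; P4→Basic.
Wexler's best replies: Basic→P4; Plus→P2; Deluxe→P1.
The unique mutual best reply is (Basic, P4), giving (11, 15).
Wexler earns 11 sequentially versus 15 at the Nash outcome: worse off.

worse off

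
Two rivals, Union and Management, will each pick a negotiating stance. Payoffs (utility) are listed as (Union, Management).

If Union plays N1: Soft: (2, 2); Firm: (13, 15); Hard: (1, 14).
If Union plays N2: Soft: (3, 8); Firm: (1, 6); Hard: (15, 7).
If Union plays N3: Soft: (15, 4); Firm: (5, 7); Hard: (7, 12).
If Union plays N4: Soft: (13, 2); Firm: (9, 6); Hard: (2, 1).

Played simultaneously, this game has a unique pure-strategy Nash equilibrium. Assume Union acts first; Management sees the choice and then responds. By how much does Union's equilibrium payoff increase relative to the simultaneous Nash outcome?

0

Backward induction with Union moving first.
- N1: BR = Firm, leader payoff 13.
- N2: BR = Soft, leader payoff 3.
- N3: BR = Hard, leader payoff 7.
- N4: BR = Firm, leader payoff 9.
Union's induced payoffs are 13, 3, 7, 9, so Union commits to N1. Subgame-perfect outcome: (N1, Firm) with payoffs (13, 15).
Now find the simultaneous Nash equilibrium.
Union's best replies: Soft→N3; Firm→N1; Hard→N2.
Management's best replies: N1→Firm; N2→Soft; N3→Hard; N4→Firm.
Only (N1, Firm) has each player best-responding; Nash payoffs (13, 15).
Union's commitment gain: 13 − 13 = 0.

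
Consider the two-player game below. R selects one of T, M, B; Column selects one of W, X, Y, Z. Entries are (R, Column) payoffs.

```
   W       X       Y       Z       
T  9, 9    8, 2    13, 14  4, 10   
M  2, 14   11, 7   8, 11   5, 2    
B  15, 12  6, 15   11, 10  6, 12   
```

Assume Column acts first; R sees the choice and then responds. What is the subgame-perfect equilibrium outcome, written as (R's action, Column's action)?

(T, Y)

Solve by backward induction (Column leads).
- W: BR = B, leader payoff 12.
- X: BR = M, leader payoff 7.
- Y: BR = T, leader payoff 14.
- Z: BR = B, leader payoff 12.
Column's induced payoffs are 12, 7, 14, 12, so Column commits to Y. Subgame-perfect outcome: (T, Y) with payoffs (13, 14).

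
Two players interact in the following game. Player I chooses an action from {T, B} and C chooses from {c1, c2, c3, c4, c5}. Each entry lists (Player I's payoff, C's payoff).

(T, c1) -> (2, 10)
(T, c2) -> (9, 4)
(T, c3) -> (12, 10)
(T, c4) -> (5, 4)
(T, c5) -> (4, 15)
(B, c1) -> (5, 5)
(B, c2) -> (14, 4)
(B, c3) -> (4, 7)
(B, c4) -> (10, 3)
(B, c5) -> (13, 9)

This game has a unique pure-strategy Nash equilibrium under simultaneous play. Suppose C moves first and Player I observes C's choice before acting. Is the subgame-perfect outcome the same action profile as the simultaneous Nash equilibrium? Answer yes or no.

no

Player I best-responds to each possible C move:
- c1: Player I compares 2, 5 and picks B; C would get 5.
- c2: Player I compares 9, 14 and picks B; C would get 4.
- c3: Player I compares 12, 4 and picks T; C would get 10.
- c4: Player I compares 5, 10 and picks B; C would get 3.
- c5: Player I compares 4, 13 and picks B; C would get 9.
C's induced payoffs are 5, 4, 10, 3, 9, so C commits to c3. Subgame-perfect outcome: (T, c3) with payoffs (12, 10).
For the simultaneous game, intersect best replies.
Player I's best replies: c1→B; c2→B; c3→T; c4→B; c5→B.
C's best replies: T→c5; B→c5.
Only (B, c5) has each player best-responding; Nash payoffs (13, 9).
Sequential outcome (T, c3) differs from the Nash profile (B, c5).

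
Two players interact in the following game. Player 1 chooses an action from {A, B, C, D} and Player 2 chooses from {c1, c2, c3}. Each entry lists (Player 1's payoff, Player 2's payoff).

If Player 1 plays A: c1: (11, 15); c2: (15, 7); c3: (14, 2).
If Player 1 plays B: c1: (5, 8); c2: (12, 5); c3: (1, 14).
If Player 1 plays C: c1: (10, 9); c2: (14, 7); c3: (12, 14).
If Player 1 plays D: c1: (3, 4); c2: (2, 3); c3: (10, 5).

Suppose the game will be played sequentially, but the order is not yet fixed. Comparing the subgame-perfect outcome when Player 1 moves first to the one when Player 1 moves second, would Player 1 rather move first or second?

first

If Player 1 leads: Player 2's best replies are A→c1, B→c3, C→c3, D→c3; Player 1's induced payoffs 11, 1, 12, 10; outcome (C, c3), payoffs (12, 14).
If Player 2 leads: Player 1's best replies are c1→A, c2→A, c3→A; Player 2's induced payoffs 15, 7, 2; outcome (A, c1), payoffs (11, 15).
Player 1 gets 12 moving first and 11 moving second, so Player 1 prefers to move first.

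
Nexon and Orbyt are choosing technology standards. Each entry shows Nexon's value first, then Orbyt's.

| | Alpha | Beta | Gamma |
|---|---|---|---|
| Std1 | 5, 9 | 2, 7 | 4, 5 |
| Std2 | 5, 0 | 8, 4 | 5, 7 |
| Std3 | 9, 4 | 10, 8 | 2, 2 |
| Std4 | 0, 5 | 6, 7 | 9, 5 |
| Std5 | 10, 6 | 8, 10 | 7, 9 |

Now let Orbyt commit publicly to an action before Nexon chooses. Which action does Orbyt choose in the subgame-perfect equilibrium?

Beta

Solve by backward induction (Orbyt leads).
- Alpha → Nexon plays Std5 (best of 5, 5, 9, 0, 10); Orbyt gets 6.
- Beta → Nexon plays Std3 (best of 2, 8, 10, 6, 8); Orbyt gets 8.
- Gamma → Nexon plays Std4 (best of 4, 5, 2, 9, 7); Orbyt gets 5.
Orbyt's induced payoffs are 6, 8, 5, so Orbyt commits to Beta. Subgame-perfect outcome: (Std3, Beta) with payoffs (10, 8).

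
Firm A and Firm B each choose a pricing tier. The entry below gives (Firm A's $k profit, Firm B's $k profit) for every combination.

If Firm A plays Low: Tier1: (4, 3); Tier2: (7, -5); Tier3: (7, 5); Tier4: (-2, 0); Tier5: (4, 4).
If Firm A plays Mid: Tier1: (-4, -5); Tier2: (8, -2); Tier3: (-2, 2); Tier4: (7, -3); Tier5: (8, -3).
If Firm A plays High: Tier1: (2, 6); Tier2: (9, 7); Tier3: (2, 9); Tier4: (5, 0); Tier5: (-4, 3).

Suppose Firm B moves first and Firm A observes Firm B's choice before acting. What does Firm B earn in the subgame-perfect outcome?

Work backward from Firm A's decision.
- Tier1: BR = Low, leader payoff 3.
- Tier2: BR = High, leader payoff 7.
- Tier3: BR = Low, leader payoff 5.
- Tier4: BR = Mid, leader payoff -3.
- Tier5: BR = Mid, leader payoff -3.
Among 3, 7, 5, -3, -3, the best is 7 at Tier2. Subgame-perfect outcome: (High, Tier2) with payoffs (9, 7).

7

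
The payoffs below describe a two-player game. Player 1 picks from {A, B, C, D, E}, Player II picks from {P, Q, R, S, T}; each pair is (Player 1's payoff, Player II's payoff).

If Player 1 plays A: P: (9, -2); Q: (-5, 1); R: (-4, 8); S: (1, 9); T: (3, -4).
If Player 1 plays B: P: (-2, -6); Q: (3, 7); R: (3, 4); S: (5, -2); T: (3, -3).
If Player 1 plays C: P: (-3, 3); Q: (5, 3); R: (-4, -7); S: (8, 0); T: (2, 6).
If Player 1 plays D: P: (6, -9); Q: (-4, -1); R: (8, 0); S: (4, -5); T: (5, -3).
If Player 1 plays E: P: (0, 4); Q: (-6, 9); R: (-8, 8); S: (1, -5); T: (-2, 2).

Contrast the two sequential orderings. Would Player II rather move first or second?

If Player 1 leads: Player II's best replies are A→S, B→Q, C→T, D→R, E→Q; Player 1's induced payoffs 1, 3, 2, 8, -6; outcome (D, R), payoffs (8, 0).
If Player II leads: Player 1's best replies are P→A, Q→C, R→D, S→C, T→D; Player II's induced payoffs -2, 3, 0, 0, -3; outcome (C, Q), payoffs (5, 3).
Player II gets 3 moving first and 0 moving second, so Player II prefers to move first.

first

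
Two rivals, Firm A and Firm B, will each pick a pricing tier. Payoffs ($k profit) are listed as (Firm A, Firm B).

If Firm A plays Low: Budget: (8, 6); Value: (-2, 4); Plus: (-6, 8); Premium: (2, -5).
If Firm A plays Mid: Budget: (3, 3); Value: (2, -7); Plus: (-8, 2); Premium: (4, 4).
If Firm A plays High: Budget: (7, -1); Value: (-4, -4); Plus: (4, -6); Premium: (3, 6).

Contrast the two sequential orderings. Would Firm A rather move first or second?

If Firm A leads: Firm B's best replies are Low→Plus, Mid→Premium, High→Premium; Firm A's induced payoffs -6, 4, 3; outcome (Mid, Premium), payoffs (4, 4).
If Firm B leads: Firm A's best replies are Budget→Low, Value→Mid, Plus→High, Premium→Mid; Firm B's induced payoffs 6, -7, -6, 4; outcome (Low, Budget), payoffs (8, 6).
Firm A gets 4 moving first and 8 moving second, so Firm A prefers to move second.

second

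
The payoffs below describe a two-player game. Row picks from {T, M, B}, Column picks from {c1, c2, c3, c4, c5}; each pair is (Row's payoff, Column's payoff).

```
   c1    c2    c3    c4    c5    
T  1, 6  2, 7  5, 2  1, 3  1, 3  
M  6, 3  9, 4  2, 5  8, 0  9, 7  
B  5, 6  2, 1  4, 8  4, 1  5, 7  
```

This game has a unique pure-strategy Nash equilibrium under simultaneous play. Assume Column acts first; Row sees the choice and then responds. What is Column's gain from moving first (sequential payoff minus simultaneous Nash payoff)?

Solve by backward induction (Column leads).
- c1 → Row plays M (best of 1, 6, 5); Column gets 3.
- c2 → Row plays M (best of 2, 9, 2); Column gets 4.
- c3 → Row plays T (best of 5, 2, 4); Column gets 2.
- c4 → Row plays M (best of 1, 8, 4); Column gets 0.
- c5 → Row plays M (best of 1, 9, 5); Column gets 7.
Among 3, 4, 2, 0, 7, the best is 7 at c5. Subgame-perfect outcome: (M, c5) with payoffs (9, 7).
For the simultaneous game, intersect best replies.
Row's best replies: c1→M; c2→M; c3→T; c4→M; c5→M.
Column's best replies: T→c2; M→c5; B→c3.
Only (M, c5) has each player best-responding; Nash payoffs (9, 7).
Column's commitment gain: 7 − 7 = 0.

0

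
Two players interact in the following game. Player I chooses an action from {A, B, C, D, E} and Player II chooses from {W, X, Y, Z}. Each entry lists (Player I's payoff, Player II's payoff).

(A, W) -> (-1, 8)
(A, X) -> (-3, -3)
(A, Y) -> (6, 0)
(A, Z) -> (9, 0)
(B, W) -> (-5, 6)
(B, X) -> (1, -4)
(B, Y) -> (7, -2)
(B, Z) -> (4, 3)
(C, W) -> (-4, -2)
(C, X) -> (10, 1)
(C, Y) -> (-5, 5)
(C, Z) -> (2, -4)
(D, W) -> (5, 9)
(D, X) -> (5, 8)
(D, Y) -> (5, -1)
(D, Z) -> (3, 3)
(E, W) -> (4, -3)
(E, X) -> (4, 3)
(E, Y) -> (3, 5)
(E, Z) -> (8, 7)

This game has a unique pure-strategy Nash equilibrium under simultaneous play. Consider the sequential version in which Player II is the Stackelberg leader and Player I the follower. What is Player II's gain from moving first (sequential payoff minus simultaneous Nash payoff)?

Work backward from Player I's decision.
- W: BR = D, leader payoff 9.
- X: BR = C, leader payoff 1.
- Y: BR = B, leader payoff -2.
- Z: BR = A, leader payoff 0.
Player II's induced payoffs are 9, 1, -2, 0, so Player II commits to W. Subgame-perfect outcome: (D, W) with payoffs (5, 9).
For the simultaneous game, intersect best replies.
Player I's best replies: W→D; X→C; Y→B; Z→A.
Player II's best replies: A→W; B→W; C→Y; D→W; E→Z.
Only (D, W) has each player best-responding; Nash payoffs (5, 9).
Player II's commitment gain: 9 − 9 = 0.

0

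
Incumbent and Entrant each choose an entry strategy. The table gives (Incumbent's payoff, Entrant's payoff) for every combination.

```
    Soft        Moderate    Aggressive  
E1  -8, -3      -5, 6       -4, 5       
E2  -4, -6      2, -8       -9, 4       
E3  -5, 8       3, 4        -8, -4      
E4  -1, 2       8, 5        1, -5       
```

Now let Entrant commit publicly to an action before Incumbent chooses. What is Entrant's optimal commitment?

Moderate

Incumbent best-responds to each possible Entrant move:
- Soft: Incumbent compares -8, -4, -5, -1 and picks E4; Entrant would get 2.
- Moderate: Incumbent compares -5, 2, 3, 8 and picks E4; Entrant would get 5.
- Aggressive: Incumbent compares -4, -9, -8, 1 and picks E4; Entrant would get -5.
Maximizing over 2, 5, -5, Entrant chooses Moderate. Subgame-perfect outcome: (E4, Moderate) with payoffs (8, 5).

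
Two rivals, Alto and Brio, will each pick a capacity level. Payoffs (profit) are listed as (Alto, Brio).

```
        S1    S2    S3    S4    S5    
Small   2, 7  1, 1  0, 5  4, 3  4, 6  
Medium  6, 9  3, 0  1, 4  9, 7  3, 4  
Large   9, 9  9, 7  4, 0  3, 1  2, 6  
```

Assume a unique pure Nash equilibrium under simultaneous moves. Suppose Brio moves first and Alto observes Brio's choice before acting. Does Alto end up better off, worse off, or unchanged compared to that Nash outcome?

unchanged

Alto best-responds to each possible Brio move:
- S1: Alto compares 2, 6, 9 and picks Large; Brio would get 9.
- S2: Alto compares 1, 3, 9 and picks Large; Brio would get 7.
- S3: Alto compares 0, 1, 4 and picks Large; Brio would get 0.
- S4: Alto compares 4, 9, 3 and picks Medium; Brio would get 7.
- S5: Alto compares 4, 3, 2 and picks Small; Brio would get 6.
Maximizing over 9, 7, 0, 7, 6, Brio chooses S1. Subgame-perfect outcome: (Large, S1) with payoffs (9, 9).
Under simultaneous play:
Alto's best replies: S1→Large; S2→Large; S3→Large; S4→Medium; S5→Small.
Brio's best replies: Small→S1; Medium→S1; Large→S1.
The unique mutual best reply is (Large, S1), giving (9, 9).
Alto earns 9 sequentially versus 9 at the Nash outcome: unchanged.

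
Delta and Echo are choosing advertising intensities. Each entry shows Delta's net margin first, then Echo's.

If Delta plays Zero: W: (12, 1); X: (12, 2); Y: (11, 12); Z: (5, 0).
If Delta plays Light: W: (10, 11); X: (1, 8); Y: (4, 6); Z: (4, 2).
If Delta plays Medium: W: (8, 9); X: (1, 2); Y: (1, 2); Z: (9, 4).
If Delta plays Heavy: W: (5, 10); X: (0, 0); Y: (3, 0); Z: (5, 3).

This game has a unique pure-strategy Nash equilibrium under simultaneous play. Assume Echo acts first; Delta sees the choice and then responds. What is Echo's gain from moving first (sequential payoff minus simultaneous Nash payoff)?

Backward induction with Echo moving first.
- W: Delta compares 12, 10, 8, 5 and picks Zero; Echo would get 1.
- X: Delta compares 12, 1, 1, 0 and picks Zero; Echo would get 2.
- Y: Delta compares 11, 4, 1, 3 and picks Zero; Echo would get 12.
- Z: Delta compares 5, 4, 9, 5 and picks Medium; Echo would get 4.
Maximizing over 1, 2, 12, 4, Echo chooses Y. Subgame-perfect outcome: (Zero, Y) with payoffs (11, 12).
For the simultaneous game, intersect best replies.
Delta's best replies: W→Zero; X→Zero; Y→Zero; Z→Medium.
Echo's best replies: Zero→Y; Light→W; Medium→W; Heavy→W.
The unique mutual best reply is (Zero, Y), giving (11, 12).
Echo's commitment gain: 12 − 12 = 0.

0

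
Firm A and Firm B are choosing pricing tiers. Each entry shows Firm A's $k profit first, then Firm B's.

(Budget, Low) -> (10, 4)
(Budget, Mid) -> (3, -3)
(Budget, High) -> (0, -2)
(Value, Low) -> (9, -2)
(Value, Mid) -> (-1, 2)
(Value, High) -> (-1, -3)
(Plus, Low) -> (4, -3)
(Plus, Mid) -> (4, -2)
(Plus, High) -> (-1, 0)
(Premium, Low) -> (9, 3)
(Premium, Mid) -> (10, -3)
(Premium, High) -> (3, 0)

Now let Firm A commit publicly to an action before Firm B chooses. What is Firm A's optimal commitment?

Backward induction with Firm A moving first.
- Budget → Firm B plays Low (best of 4, -3, -2); Firm A gets 10.
- Value → Firm B plays Mid (best of -2, 2, -3); Firm A gets -1.
- Plus → Firm B plays High (best of -3, -2, 0); Firm A gets -1.
- Premium → Firm B plays Low (best of 3, -3, 0); Firm A gets 9.
Maximizing over 10, -1, -1, 9, Firm A chooses Budget. Subgame-perfect outcome: (Budget, Low) with payoffs (10, 4).

Budget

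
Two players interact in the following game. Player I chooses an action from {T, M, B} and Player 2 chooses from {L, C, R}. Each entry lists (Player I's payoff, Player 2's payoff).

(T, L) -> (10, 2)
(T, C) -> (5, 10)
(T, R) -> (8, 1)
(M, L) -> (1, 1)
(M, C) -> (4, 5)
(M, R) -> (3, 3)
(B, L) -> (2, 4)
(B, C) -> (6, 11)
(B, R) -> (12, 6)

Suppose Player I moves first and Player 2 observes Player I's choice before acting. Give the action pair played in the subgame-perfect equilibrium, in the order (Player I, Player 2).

Solve by backward induction (Player I leads).
- T: Player 2 compares 2, 10, 1 and picks C; Player I would get 5.
- M: Player 2 compares 1, 5, 3 and picks C; Player I would get 4.
- B: Player 2 compares 4, 11, 6 and picks C; Player I would get 6.
Among 5, 4, 6, the best is 6 at B. Subgame-perfect outcome: (B, C) with payoffs (6, 11).

(B, C)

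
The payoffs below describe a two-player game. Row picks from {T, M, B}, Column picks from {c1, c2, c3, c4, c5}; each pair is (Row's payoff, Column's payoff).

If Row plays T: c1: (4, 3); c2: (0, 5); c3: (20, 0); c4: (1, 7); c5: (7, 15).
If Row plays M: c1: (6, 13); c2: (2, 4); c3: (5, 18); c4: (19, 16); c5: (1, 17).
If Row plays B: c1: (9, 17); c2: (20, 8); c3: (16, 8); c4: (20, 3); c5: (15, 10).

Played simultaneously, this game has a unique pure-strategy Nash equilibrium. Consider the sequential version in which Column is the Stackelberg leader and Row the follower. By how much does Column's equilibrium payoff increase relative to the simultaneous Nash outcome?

Solve by backward induction (Column leads).
- c1: Row compares 4, 6, 9 and picks B; Column would get 17.
- c2: Row compares 0, 2, 20 and picks B; Column would get 8.
- c3: Row compares 20, 5, 16 and picks T; Column would get 0.
- c4: Row compares 1, 19, 20 and picks B; Column would get 3.
- c5: Row compares 7, 1, 15 and picks B; Column would get 10.
Maximizing over 17, 8, 0, 3, 10, Column chooses c1. Subgame-perfect outcome: (B, c1) with payoffs (9, 17).
Under simultaneous play:
Row's best replies: c1→B; c2→B; c3→T; c4→B; c5→B.
Column's best replies: T→c5; M→c3; B→c1.
The unique mutual best reply is (B, c1), giving (9, 17).
Column's commitment gain: 17 − 17 = 0.

0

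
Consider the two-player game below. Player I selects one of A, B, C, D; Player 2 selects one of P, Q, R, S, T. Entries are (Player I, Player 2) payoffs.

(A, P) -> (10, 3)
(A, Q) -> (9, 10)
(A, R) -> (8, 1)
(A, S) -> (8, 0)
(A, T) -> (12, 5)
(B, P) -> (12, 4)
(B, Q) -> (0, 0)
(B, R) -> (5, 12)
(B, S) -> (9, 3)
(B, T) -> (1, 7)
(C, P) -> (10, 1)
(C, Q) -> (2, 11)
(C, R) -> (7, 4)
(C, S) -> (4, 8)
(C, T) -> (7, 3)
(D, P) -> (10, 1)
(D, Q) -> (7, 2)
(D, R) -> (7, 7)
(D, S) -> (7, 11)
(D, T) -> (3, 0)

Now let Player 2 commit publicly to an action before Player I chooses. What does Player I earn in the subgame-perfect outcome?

Work backward from Player I's decision.
- P → Player I plays B (best of 10, 12, 10, 10); Player 2 gets 4.
- Q → Player I plays A (best of 9, 0, 2, 7); Player 2 gets 10.
- R → Player I plays A (best of 8, 5, 7, 7); Player 2 gets 1.
- S → Player I plays B (best of 8, 9, 4, 7); Player 2 gets 3.
- T → Player I plays A (best of 12, 1, 7, 3); Player 2 gets 5.
Player 2's induced payoffs are 4, 10, 1, 3, 5, so Player 2 commits to Q. Subgame-perfect outcome: (A, Q) with payoffs (9, 10).

9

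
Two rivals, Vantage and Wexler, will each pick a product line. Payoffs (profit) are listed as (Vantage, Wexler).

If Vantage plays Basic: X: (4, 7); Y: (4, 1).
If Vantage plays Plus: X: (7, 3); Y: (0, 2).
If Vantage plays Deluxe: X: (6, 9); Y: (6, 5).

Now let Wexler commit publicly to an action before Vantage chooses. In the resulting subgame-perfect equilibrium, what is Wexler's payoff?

5

Vantage best-responds to each possible Wexler move:
- X: Vantage compares 4, 7, 6 and picks Plus; Wexler would get 3.
- Y: Vantage compares 4, 0, 6 and picks Deluxe; Wexler would get 5.
Wexler's induced payoffs are 3, 5, so Wexler commits to Y. Subgame-perfect outcome: (Deluxe, Y) with payoffs (6, 5).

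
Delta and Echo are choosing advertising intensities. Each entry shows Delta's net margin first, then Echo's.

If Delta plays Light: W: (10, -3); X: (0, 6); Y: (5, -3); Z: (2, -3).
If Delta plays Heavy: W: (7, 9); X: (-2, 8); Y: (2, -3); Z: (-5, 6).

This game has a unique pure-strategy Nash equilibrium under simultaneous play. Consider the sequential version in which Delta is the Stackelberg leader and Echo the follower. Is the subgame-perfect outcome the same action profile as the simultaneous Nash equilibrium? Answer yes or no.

no

Backward induction with Delta moving first.
- Light: Echo compares -3, 6, -3, -3 and picks X; Delta would get 0.
- Heavy: Echo compares 9, 8, -3, 6 and picks W; Delta would get 7.
Maximizing over 0, 7, Delta chooses Heavy. Subgame-perfect outcome: (Heavy, W) with payoffs (7, 9).
Under simultaneous play:
Delta's best replies: W→Light; X→Light; Y→Light; Z→Light.
Echo's best replies: Light→X; Heavy→W.
Only (Light, X) has each player best-responding; Nash payoffs (0, 6).
Sequential outcome (Heavy, W) differs from the Nash profile (Light, X).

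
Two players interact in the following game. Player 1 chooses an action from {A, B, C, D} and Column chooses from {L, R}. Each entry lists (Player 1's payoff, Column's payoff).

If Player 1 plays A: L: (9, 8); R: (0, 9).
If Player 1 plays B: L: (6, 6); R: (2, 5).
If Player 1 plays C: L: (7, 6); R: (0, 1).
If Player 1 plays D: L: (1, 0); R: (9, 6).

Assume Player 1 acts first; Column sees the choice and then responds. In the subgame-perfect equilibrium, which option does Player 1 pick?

Work backward from Column's decision.
- A → Column plays R (best of 8, 9); Player 1 gets 0.
- B → Column plays L (best of 6, 5); Player 1 gets 6.
- C → Column plays L (best of 6, 1); Player 1 gets 7.
- D → Column plays R (best of 0, 6); Player 1 gets 9.
Among 0, 6, 7, 9, the best is 9 at D. Subgame-perfect outcome: (D, R) with payoffs (9, 6).

D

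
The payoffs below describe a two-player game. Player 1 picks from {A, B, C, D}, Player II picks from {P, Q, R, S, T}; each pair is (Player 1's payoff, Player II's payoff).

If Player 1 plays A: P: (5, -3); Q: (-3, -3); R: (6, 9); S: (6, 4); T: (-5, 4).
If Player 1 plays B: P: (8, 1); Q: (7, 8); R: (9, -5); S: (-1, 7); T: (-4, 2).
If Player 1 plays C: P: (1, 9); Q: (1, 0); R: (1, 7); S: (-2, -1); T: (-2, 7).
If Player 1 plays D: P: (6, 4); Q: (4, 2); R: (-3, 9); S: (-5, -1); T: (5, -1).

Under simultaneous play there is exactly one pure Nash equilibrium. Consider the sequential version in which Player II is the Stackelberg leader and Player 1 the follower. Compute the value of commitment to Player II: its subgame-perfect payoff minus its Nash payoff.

Player 1 best-responds to each possible Player II move:
- P: BR = B, leader payoff 1.
- Q: BR = B, leader payoff 8.
- R: BR = B, leader payoff -5.
- S: BR = A, leader payoff 4.
- T: BR = D, leader payoff -1.
Player II's induced payoffs are 1, 8, -5, 4, -1, so Player II commits to Q. Subgame-perfect outcome: (B, Q) with payoffs (7, 8).
Under simultaneous play:
Player 1's best replies: P→B; Q→B; R→B; S→A; T→D.
Player II's best replies: A→R; B→Q; C→P; D→R.
The unique mutual best reply is (B, Q), giving (7, 8).
Player II's commitment gain: 8 − 8 = 0.

0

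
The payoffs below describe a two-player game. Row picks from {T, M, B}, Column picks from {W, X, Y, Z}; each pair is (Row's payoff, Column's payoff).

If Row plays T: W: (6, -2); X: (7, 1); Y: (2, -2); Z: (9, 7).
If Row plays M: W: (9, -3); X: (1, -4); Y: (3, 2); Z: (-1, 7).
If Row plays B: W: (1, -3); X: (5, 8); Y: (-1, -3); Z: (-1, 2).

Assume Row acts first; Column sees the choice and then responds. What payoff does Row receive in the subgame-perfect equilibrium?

Column best-responds to each possible Row move:
- T: Column compares -2, 1, -2, 7 and picks Z; Row would get 9.
- M: Column compares -3, -4, 2, 7 and picks Z; Row would get -1.
- B: Column compares -3, 8, -3, 2 and picks X; Row would get 5.
Among 9, -1, 5, the best is 9 at T. Subgame-perfect outcome: (T, Z) with payoffs (9, 7).

9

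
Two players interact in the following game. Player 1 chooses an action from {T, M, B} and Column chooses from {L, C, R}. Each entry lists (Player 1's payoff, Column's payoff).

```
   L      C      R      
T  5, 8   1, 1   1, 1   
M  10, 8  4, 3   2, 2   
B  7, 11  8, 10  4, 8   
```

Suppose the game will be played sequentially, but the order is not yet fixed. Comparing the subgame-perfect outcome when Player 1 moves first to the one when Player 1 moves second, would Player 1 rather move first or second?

If Player 1 leads: Column's best replies are T→L, M→L, B→L; Player 1's induced payoffs 5, 10, 7; outcome (M, L), payoffs (10, 8).
If Column leads: Player 1's best replies are L→M, C→B, R→B; Column's induced payoffs 8, 10, 8; outcome (B, C), payoffs (8, 10).
Player 1 gets 10 moving first and 8 moving second, so Player 1 prefers to move first.

first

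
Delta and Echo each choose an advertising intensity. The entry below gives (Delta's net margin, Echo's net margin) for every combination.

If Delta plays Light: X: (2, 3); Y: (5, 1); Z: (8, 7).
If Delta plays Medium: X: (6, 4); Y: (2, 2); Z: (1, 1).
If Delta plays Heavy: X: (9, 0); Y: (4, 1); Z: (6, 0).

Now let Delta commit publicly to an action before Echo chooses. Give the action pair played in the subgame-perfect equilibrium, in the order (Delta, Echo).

(Light, Z)

Backward induction with Delta moving first.
- Light: BR = Z, leader payoff 8.
- Medium: BR = X, leader payoff 6.
- Heavy: BR = Y, leader payoff 4.
Delta's induced payoffs are 8, 6, 4, so Delta commits to Light. Subgame-perfect outcome: (Light, Z) with payoffs (8, 7).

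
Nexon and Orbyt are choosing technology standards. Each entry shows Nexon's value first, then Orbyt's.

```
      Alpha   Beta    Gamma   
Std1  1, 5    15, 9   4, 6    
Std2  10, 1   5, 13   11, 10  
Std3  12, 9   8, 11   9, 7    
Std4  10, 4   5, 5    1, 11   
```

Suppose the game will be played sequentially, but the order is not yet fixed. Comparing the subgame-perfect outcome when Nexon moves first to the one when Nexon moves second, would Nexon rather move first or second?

If Nexon leads: Orbyt's best replies are Std1→Beta, Std2→Beta, Std3→Beta, Std4→Gamma; Nexon's induced payoffs 15, 5, 8, 1; outcome (Std1, Beta), payoffs (15, 9).
If Orbyt leads: Nexon's best replies are Alpha→Std3, Beta→Std1, Gamma→Std2; Orbyt's induced payoffs 9, 9, 10; outcome (Std2, Gamma), payoffs (11, 10).
Nexon gets 15 moving first and 11 moving second, so Nexon prefers to move first.

first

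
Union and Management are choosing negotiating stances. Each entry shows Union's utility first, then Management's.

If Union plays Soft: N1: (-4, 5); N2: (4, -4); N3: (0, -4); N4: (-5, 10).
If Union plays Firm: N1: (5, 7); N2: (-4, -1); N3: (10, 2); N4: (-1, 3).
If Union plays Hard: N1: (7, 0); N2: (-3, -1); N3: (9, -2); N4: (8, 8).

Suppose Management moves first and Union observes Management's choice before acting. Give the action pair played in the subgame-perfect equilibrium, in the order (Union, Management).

(Hard, N4)

Work backward from Union's decision.
- N1: Union compares -4, 5, 7 and picks Hard; Management would get 0.
- N2: Union compares 4, -4, -3 and picks Soft; Management would get -4.
- N3: Union compares 0, 10, 9 and picks Firm; Management would get 2.
- N4: Union compares -5, -1, 8 and picks Hard; Management would get 8.
Management's induced payoffs are 0, -4, 2, 8, so Management commits to N4. Subgame-perfect outcome: (Hard, N4) with payoffs (8, 8).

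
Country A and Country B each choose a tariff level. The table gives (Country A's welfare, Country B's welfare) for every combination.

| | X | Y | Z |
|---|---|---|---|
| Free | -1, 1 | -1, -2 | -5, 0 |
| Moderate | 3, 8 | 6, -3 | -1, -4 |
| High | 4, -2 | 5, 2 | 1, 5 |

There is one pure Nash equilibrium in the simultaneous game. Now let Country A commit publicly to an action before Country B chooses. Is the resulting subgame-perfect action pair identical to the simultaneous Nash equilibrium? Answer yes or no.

Work backward from Country B's decision.
- Free: Country B compares 1, -2, 0 and picks X; Country A would get -1.
- Moderate: Country B compares 8, -3, -4 and picks X; Country A would get 3.
- High: Country B compares -2, 2, 5 and picks Z; Country A would get 1.
Among -1, 3, 1, the best is 3 at Moderate. Subgame-perfect outcome: (Moderate, X) with payoffs (3, 8).
Under simultaneous play:
Country A's best replies: X→High; Y→Moderate; Z→High.
Country B's best replies: Free→X; Moderate→X; High→Z.
Only (High, Z) has each player best-responding; Nash payoffs (1, 5).
Sequential outcome (Moderate, X) differs from the Nash profile (High, Z).

no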